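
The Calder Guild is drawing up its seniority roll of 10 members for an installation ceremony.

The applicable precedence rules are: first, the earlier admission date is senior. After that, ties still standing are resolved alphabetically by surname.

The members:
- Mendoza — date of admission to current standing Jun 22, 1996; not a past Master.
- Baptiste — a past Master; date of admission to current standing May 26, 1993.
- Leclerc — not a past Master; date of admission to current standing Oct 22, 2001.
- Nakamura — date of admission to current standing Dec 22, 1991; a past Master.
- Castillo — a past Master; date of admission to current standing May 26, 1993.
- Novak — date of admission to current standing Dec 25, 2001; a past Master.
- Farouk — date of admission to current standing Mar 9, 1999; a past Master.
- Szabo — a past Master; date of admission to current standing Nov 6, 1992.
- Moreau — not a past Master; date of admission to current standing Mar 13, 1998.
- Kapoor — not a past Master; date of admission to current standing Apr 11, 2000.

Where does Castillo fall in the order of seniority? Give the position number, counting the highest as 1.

4

By date of admission to current standing (earlier first): Nakamura (Dec 22, 1991); then Szabo (Nov 6, 1992); then Baptiste and Castillo (both May 26, 1993); then Mendoza (Jun 22, 1996); then Moreau (Mar 13, 1998); then Farouk (Mar 9, 1999); then Kapoor (Apr 11, 2000); then Leclerc (Oct 22, 2001); then Novak (Dec 25, 2001).
Among Baptiste and Castillo, alphabetically by surname: Baptiste before Castillo.
Order: Nakamura, Szabo, Baptiste, Castillo, Mendoza, Moreau, Farouk, Kapoor, Leclerc, Novak. So position 4.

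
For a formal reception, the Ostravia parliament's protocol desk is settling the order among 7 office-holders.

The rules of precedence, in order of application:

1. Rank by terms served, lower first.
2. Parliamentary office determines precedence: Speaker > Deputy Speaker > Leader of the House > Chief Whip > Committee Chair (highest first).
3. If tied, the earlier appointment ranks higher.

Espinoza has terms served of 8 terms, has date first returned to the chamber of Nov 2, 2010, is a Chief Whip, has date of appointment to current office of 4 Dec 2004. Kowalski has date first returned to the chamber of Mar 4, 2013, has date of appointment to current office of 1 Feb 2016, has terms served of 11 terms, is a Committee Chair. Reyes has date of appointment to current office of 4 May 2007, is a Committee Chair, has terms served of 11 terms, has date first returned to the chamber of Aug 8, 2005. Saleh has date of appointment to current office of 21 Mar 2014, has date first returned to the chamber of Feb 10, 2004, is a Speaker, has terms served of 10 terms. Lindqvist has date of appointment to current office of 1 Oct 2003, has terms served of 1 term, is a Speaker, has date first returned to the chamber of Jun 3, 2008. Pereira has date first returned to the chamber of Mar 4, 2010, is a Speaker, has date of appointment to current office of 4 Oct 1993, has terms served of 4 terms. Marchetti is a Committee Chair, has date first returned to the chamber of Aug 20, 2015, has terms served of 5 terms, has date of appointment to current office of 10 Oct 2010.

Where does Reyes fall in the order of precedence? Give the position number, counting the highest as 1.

6

By terms served (lower first): Lindqvist (1 term); then Pereira (4 terms); then Marchetti (5 terms); then Espinoza (8 terms); then Saleh (10 terms); then Reyes and Kowalski (both 11 terms).
Reyes and Kowalski are each Committee Chair, so the next rule applies.
Among Reyes and Kowalski, by date of appointment to current office (earlier first): Reyes (4 May 2007) before Kowalski (1 Feb 2016).
Order: Lindqvist, Pereira, Marchetti, Espinoza, Saleh, Reyes, Kowalski. So position 6.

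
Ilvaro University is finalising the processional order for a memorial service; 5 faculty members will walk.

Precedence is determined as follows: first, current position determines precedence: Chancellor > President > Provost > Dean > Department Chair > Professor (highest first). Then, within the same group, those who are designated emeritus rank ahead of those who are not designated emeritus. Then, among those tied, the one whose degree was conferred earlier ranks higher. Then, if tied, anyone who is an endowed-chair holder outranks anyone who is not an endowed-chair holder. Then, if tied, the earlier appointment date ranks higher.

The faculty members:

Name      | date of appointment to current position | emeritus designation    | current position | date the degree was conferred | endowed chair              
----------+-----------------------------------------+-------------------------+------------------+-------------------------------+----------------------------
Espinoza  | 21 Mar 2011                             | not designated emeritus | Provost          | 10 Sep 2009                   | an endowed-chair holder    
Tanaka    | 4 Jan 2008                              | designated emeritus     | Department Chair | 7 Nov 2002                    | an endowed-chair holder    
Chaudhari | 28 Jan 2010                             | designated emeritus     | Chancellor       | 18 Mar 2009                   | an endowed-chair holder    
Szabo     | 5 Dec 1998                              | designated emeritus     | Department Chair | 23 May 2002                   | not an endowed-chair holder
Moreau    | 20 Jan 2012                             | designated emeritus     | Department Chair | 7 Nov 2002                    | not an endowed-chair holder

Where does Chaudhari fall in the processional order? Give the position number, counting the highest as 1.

By current position: Chaudhari (Chancellor); then Espinoza (Provost); then Szabo, Tanaka and Moreau (Department Chair).
Szabo, Tanaka and Moreau are each designated emeritus, so the next rule applies.
Among Szabo, Tanaka and Moreau, by date the degree was conferred (earlier first): Szabo (23 May 2002) before Tanaka and Moreau (7 Nov 2002).
Among Tanaka and Moreau, an endowed-chair holder before not an endowed-chair holder: Tanaka (an endowed-chair holder) before Moreau (not an endowed-chair holder).
Order: Chaudhari, Espinoza, Szabo, Tanaka, Moreau. So position 1.

1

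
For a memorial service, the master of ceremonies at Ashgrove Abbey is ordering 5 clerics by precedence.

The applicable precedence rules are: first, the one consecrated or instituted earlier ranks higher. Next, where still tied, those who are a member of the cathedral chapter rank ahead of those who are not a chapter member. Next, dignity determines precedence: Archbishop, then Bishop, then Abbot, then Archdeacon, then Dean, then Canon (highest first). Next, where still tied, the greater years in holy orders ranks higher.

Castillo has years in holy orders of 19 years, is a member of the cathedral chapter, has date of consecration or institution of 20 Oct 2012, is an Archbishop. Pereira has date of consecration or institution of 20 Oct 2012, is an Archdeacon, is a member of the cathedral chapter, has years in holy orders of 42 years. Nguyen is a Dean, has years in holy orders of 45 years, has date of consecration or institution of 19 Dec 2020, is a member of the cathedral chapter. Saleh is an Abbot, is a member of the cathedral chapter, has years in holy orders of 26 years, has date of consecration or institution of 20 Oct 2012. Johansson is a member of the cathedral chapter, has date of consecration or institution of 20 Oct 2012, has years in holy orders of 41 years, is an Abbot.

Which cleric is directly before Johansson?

Castillo

By date of consecration or institution (earlier first): Castillo, Johansson, Saleh and Pereira (each 20 Oct 2012); then Nguyen (19 Dec 2020).
Castillo, Johansson, Saleh and Pereira are each a member of the cathedral chapter, so the next rule applies.
Among Castillo, Johansson, Saleh and Pereira, by dignity: Castillo (Archbishop) before Johansson and Saleh (Abbot) before Pereira (Archdeacon).
Among Johansson and Saleh, by years in holy orders (higher first): Johansson (41 years) before Saleh (26 years).
Order: Castillo, Johansson, Saleh, Pereira, Nguyen.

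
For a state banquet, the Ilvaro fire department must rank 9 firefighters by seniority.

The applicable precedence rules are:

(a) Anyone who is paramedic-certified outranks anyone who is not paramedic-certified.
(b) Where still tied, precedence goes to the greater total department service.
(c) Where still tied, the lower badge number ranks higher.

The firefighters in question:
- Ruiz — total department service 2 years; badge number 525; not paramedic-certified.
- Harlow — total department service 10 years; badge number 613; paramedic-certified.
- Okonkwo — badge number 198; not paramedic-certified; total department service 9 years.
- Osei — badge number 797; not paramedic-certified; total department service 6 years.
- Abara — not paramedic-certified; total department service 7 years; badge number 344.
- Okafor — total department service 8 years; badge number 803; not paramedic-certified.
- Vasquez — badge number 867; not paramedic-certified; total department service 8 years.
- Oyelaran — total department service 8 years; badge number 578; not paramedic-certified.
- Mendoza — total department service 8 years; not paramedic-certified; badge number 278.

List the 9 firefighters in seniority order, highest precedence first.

Harlow, Okonkwo, Mendoza, Oyelaran, Okafor, Vasquez, Abara, Osei, Ruiz

By the first rule: Harlow (paramedic-certified); then Okonkwo, Mendoza, Oyelaran, Okafor, Vasquez, Abara, Osei and Ruiz (each not paramedic-certified).
Among Okonkwo, Mendoza, Oyelaran, Okafor, Vasquez, Abara, Osei and Ruiz, by total department service (higher first): Okonkwo (9 years) before Mendoza, Oyelaran, Okafor and Vasquez (8 years) before Abara (7 years) before Osei (6 years) before Ruiz (2 years).
Among Mendoza, Oyelaran, Okafor and Vasquez, by badge number (lower first): Mendoza (278) before Oyelaran (578) before Okafor (803) before Vasquez (867).
Full order: Harlow, Okonkwo, Mendoza, Oyelaran, Okafor, Vasquez, Abara, Osei, Ruiz.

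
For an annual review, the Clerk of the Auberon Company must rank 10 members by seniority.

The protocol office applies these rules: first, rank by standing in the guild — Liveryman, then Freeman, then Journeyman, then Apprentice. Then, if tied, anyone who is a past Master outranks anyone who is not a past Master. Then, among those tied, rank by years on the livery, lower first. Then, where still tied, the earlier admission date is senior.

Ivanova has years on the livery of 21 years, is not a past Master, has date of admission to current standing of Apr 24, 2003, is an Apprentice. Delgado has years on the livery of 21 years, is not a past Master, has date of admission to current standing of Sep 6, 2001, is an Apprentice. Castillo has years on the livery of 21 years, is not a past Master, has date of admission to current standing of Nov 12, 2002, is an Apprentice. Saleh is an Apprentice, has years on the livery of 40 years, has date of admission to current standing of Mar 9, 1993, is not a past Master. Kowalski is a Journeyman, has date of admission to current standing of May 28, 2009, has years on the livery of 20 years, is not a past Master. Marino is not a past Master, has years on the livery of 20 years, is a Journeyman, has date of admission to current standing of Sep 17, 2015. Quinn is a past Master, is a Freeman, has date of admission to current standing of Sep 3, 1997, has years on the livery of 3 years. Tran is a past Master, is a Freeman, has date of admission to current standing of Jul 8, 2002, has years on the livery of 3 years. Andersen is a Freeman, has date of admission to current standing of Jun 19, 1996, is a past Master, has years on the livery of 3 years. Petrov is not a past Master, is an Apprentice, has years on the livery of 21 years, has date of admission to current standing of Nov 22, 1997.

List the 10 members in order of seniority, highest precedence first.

By standing in the guild: Andersen, Quinn and Tran (Freeman); then Kowalski and Marino (Journeyman); then Petrov, Delgado, Castillo, Ivanova and Saleh (Apprentice).
Andersen, Quinn and Tran are each a past Master, so the next rule applies.
Andersen, Quinn and Tran all have years on the livery 3 years, so the next rule applies.
Among Andersen, Quinn and Tran, by date of admission to current standing (earlier first): Andersen (Jun 19, 1996) before Quinn (Sep 3, 1997) before Tran (Jul 8, 2002).
Kowalski and Marino are each not a past Master, so the next rule applies.
Kowalski and Marino both have years on the livery 20 years, so the next rule applies.
Among Kowalski and Marino, by date of admission to current standing (earlier first): Kowalski (May 28, 2009) before Marino (Sep 17, 2015).
Petrov, Delgado, Castillo, Ivanova and Saleh are each not a past Master, so the next rule applies.
Among Petrov, Delgado, Castillo, Ivanova and Saleh, by years on the livery (lower first): Petrov, Delgado, Castillo and Ivanova (21 years) before Saleh (40 years).
Among Petrov, Delgado, Castillo and Ivanova, by date of admission to current standing (earlier first): Petrov (Nov 22, 1997) before Delgado (Sep 6, 2001) before Castillo (Nov 12, 2002) before Ivanova (Apr 24, 2003).
Full order: Andersen, Quinn, Tran, Kowalski, Marino, Petrov, Delgado, Castillo, Ivanova, Saleh.

Andersen, Quinn, Tran, Kowalski, Marino, Petrov, Delgado, Castillo, Ivanova, Saleh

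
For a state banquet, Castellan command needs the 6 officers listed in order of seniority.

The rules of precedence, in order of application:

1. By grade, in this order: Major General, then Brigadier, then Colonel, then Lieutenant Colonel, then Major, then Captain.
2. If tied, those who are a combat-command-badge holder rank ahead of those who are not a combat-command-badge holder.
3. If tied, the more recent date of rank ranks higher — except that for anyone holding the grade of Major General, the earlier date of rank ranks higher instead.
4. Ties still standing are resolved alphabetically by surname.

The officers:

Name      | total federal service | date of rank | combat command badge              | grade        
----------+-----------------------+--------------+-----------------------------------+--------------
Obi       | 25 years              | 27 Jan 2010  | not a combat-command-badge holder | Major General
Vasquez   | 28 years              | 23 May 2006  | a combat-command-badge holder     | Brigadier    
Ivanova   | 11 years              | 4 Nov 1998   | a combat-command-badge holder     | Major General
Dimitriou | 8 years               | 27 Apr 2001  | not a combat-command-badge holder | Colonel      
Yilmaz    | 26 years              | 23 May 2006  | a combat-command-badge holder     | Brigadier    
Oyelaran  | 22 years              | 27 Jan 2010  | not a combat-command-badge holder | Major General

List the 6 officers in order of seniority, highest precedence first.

Ivanova, Obi, Oyelaran, Vasquez, Yilmaz, Dimitriou

By grade: Ivanova, Obi and Oyelaran (Major General); then Vasquez and Yilmaz (Brigadier); then Dimitriou (Colonel).
Among Ivanova, Obi and Oyelaran, a combat-command-badge holder before not a combat-command-badge holder: Ivanova (a combat-command-badge holder) before Obi and Oyelaran (not a combat-command-badge holder).
Obi and Oyelaran both have date of rank 27 Jan 2010, so the next rule applies.
Among Obi and Oyelaran, alphabetically by surname: Obi before Oyelaran.
Vasquez and Yilmaz are each a combat-command-badge holder, so the next rule applies.
Vasquez and Yilmaz both have date of rank 23 May 2006, so the next rule applies.
Among Vasquez and Yilmaz, alphabetically by surname: Vasquez before Yilmaz.
Full order: Ivanova, Obi, Oyelaran, Vasquez, Yilmaz, Dimitriou.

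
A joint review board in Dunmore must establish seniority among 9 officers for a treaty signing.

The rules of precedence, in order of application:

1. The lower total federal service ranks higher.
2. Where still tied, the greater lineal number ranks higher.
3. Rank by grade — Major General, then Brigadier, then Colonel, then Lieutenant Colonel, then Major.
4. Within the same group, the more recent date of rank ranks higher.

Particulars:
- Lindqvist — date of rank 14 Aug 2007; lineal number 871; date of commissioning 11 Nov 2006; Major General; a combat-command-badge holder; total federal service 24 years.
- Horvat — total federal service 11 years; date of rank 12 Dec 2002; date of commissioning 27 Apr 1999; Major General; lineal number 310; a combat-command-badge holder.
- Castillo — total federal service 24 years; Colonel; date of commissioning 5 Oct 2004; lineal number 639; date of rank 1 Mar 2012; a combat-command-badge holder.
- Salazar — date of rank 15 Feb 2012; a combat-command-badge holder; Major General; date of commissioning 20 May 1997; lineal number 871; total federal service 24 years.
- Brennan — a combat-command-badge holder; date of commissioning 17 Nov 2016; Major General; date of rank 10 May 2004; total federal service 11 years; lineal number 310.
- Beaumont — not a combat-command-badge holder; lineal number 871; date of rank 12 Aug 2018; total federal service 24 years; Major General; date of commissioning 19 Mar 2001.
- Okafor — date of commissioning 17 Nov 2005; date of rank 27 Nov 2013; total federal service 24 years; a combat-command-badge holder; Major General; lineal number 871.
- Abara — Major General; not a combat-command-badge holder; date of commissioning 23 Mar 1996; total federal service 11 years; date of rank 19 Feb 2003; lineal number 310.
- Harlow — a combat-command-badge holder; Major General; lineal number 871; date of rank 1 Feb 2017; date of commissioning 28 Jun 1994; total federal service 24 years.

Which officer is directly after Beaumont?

By total federal service (lower first): Brennan, Abara and Horvat (each 11 years); then Beaumont, Harlow, Okafor, Salazar, Lindqvist and Castillo (each 24 years).
Brennan, Abara and Horvat all have lineal number 310, so the next rule applies.
Brennan, Abara and Horvat are each Major General, so the next rule applies.
Among Brennan, Abara and Horvat, by date of rank (later first): Brennan (10 May 2004) before Abara (19 Feb 2003) before Horvat (12 Dec 2002).
Among Beaumont, Harlow, Okafor, Salazar, Lindqvist and Castillo, by lineal number (higher first): Beaumont, Harlow, Okafor, Salazar and Lindqvist (871) before Castillo (639).
Beaumont, Harlow, Okafor, Salazar and Lindqvist are each Major General, so the next rule applies.
Among Beaumont, Harlow, Okafor, Salazar and Lindqvist, by date of rank (later first): Beaumont (12 Aug 2018) before Harlow (1 Feb 2017) before Okafor (27 Nov 2013) before Salazar (15 Feb 2012) before Lindqvist (14 Aug 2007).
Order: Brennan, Abara, Horvat, Beaumont, Harlow, Okafor, Salazar, Lindqvist, Castillo.

Harlow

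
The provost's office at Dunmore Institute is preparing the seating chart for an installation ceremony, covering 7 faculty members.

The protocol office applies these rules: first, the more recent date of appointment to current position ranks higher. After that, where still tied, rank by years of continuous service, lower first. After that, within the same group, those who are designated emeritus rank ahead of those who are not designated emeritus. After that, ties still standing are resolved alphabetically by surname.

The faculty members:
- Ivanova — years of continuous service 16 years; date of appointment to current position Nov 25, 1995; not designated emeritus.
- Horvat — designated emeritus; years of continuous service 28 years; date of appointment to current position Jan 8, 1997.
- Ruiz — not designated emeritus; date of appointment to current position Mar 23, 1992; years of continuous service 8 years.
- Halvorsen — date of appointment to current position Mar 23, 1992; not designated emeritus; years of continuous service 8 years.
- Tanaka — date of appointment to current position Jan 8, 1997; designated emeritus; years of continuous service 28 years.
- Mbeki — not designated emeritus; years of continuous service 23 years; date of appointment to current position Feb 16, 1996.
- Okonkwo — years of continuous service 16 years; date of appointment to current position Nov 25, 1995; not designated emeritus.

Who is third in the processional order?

Mbeki

By date of appointment to current position (later first): Horvat and Tanaka (both Jan 8, 1997); then Mbeki (Feb 16, 1996); then Ivanova and Okonkwo (both Nov 25, 1995); then Halvorsen and Ruiz (both Mar 23, 1992).
Horvat and Tanaka both have years of continuous service 28 years, so the next rule applies.
Horvat and Tanaka are each designated emeritus, so the next rule applies.
Among Horvat and Tanaka, alphabetically by surname: Horvat before Tanaka.
Ivanova and Okonkwo both have years of continuous service 16 years, so the next rule applies.
Ivanova and Okonkwo are each not designated emeritus, so the next rule applies.
Among Ivanova and Okonkwo, alphabetically by surname: Ivanova before Okonkwo.
Halvorsen and Ruiz both have years of continuous service 8 years, so the next rule applies.
Halvorsen and Ruiz are each not designated emeritus, so the next rule applies.
Among Halvorsen and Ruiz, alphabetically by surname: Halvorsen before Ruiz.
Order: Horvat, Tanaka, Mbeki, Ivanova, Okonkwo, Halvorsen, Ruiz.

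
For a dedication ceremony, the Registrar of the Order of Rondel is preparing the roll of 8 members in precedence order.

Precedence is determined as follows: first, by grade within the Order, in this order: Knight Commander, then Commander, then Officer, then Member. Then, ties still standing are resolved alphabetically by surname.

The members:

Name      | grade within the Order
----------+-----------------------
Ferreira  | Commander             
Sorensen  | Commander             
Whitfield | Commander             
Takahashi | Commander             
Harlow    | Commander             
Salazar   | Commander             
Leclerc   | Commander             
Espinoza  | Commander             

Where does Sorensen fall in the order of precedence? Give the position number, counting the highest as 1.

By grade within the Order: Espinoza, Ferreira, Harlow, Leclerc, Salazar, Sorensen, Takahashi and Whitfield (Commander).
Among Espinoza, Ferreira, Harlow, Leclerc, Salazar, Sorensen, Takahashi and Whitfield, alphabetically by surname: Espinoza before Ferreira before Harlow before Leclerc before Salazar before Sorensen before Takahashi before Whitfield.
Order: Espinoza, Ferreira, Harlow, Leclerc, Salazar, Sorensen, Takahashi, Whitfield. So position 6.

6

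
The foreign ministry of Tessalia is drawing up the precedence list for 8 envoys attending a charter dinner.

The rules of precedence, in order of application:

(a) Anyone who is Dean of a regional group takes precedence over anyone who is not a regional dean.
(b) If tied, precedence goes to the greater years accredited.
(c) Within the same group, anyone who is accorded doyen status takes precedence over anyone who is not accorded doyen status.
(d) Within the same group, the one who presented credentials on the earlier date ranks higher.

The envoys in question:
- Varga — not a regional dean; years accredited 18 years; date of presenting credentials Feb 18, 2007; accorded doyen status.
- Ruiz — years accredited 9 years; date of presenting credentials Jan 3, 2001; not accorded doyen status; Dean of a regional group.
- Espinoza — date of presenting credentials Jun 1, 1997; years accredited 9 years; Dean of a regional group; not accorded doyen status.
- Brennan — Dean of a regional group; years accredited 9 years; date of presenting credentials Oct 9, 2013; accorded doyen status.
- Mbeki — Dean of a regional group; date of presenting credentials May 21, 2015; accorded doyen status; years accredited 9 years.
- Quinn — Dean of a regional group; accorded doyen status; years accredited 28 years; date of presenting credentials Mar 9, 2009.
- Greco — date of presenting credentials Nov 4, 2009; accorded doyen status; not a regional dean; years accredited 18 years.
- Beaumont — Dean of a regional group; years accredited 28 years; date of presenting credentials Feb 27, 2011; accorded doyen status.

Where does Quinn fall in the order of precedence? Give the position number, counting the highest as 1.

By the first rule: Quinn, Beaumont, Brennan, Mbeki, Espinoza and Ruiz (each Dean of a regional group); then Varga and Greco (both not a regional dean).
Among Quinn, Beaumont, Brennan, Mbeki, Espinoza and Ruiz, by years accredited (higher first): Quinn and Beaumont (28 years) before Brennan, Mbeki, Espinoza and Ruiz (9 years).
Quinn and Beaumont are each accorded doyen status, so the next rule applies.
Among Quinn and Beaumont, by date of presenting credentials (earlier first): Quinn (Mar 9, 2009) before Beaumont (Feb 27, 2011).
Among Brennan, Mbeki, Espinoza and Ruiz, accorded doyen status before not accorded doyen status: Brennan and Mbeki (accorded doyen status) before Espinoza and Ruiz (not accorded doyen status).
Among Brennan and Mbeki, by date of presenting credentials (earlier first): Brennan (Oct 9, 2013) before Mbeki (May 21, 2015).
Among Espinoza and Ruiz, by date of presenting credentials (earlier first): Espinoza (Jun 1, 1997) before Ruiz (Jan 3, 2001).
Varga and Greco both have years accredited 18 years, so the next rule applies.
Varga and Greco are each accorded doyen status, so the next rule applies.
Among Varga and Greco, by date of presenting credentials (earlier first): Varga (Feb 18, 2007) before Greco (Nov 4, 2009).
Order: Quinn, Beaumont, Brennan, Mbeki, Espinoza, Ruiz, Varga, Greco. So position 1.

1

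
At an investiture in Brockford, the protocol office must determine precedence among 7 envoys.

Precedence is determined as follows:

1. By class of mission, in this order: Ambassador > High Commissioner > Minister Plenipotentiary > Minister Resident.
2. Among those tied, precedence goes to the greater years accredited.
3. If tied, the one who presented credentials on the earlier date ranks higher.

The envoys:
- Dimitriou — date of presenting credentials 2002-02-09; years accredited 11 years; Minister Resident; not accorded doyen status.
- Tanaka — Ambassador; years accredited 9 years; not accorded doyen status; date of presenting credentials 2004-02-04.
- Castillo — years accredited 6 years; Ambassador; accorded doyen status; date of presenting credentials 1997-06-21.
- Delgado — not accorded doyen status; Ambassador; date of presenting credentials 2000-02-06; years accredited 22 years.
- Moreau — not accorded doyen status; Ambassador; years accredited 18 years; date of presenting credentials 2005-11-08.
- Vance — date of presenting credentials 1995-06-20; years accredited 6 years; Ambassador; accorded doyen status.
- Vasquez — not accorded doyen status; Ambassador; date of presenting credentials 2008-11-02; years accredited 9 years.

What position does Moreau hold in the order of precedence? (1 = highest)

By class of mission: Delgado, Moreau, Tanaka, Vasquez, Vance and Castillo (Ambassador); then Dimitriou (Minister Resident).
Among Delgado, Moreau, Tanaka, Vasquez, Vance and Castillo, by years accredited (higher first): Delgado (22 years) before Moreau (18 years) before Tanaka and Vasquez (9 years) before Vance and Castillo (6 years).
Among Tanaka and Vasquez, by date of presenting credentials (earlier first): Tanaka (2004-02-04) before Vasquez (2008-11-02).
Among Vance and Castillo, by date of presenting credentials (earlier first): Vance (1995-06-20) before Castillo (1997-06-21).
Order: Delgado, Moreau, Tanaka, Vasquez, Vance, Castillo, Dimitriou. So position 2.

2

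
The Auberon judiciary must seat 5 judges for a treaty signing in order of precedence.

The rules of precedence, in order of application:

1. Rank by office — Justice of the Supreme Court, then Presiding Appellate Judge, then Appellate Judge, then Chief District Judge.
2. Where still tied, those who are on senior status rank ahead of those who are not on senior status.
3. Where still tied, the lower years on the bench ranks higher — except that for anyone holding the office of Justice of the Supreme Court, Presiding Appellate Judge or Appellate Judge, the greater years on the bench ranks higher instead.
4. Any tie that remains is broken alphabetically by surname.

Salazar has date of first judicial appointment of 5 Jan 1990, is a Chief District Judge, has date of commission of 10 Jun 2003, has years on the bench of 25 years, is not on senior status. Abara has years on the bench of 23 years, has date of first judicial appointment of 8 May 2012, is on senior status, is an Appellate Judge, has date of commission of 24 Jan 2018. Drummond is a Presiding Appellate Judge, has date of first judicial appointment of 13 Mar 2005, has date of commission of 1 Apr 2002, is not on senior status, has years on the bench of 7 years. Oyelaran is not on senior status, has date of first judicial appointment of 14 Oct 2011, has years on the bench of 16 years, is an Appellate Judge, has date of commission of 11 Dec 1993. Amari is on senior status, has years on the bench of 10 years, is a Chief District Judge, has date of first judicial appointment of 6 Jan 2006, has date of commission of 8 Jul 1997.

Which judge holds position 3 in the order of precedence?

Oyelaran

By office: Drummond (Presiding Appellate Judge); then Abara and Oyelaran (Appellate Judge); then Amari and Salazar (Chief District Judge).
Among Abara and Oyelaran, on senior status before not on senior status: Abara (on senior status) before Oyelaran (not on senior status).
Among Amari and Salazar, on senior status before not on senior status: Amari (on senior status) before Salazar (not on senior status).
Order: Drummond, Abara, Oyelaran, Amari, Salazar.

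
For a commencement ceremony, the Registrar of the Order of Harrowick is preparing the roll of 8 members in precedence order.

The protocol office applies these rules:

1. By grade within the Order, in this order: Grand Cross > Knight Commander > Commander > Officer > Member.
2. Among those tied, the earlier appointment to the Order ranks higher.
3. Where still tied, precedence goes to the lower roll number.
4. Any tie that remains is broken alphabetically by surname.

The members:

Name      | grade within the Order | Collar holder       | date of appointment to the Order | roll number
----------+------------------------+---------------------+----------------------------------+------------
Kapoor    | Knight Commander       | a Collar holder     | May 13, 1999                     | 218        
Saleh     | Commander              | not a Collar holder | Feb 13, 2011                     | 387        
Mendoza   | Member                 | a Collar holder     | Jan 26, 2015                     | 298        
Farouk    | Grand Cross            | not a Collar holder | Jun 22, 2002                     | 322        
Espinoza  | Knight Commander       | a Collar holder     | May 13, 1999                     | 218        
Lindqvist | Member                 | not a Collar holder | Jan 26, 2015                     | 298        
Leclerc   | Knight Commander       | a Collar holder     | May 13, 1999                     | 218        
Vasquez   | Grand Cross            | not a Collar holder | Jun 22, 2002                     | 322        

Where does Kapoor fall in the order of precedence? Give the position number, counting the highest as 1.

4

By grade within the Order: Farouk and Vasquez (Grand Cross); then Espinoza, Kapoor and Leclerc (Knight Commander); then Saleh (Commander); then Lindqvist and Mendoza (Member).
Farouk and Vasquez both have date of appointment to the Order Jun 22, 2002, so the next rule applies.
Farouk and Vasquez both have roll number 322, so the next rule applies.
Among Farouk and Vasquez, alphabetically by surname: Farouk before Vasquez.
Espinoza, Kapoor and Leclerc all have date of appointment to the Order May 13, 1999, so the next rule applies.
Espinoza, Kapoor and Leclerc all have roll number 218, so the next rule applies.
Among Espinoza, Kapoor and Leclerc, alphabetically by surname: Espinoza before Kapoor before Leclerc.
Lindqvist and Mendoza both have date of appointment to the Order Jan 26, 2015, so the next rule applies.
Lindqvist and Mendoza both have roll number 298, so the next rule applies.
Among Lindqvist and Mendoza, alphabetically by surname: Lindqvist before Mendoza.
Order: Farouk, Vasquez, Espinoza, Kapoor, Leclerc, Saleh, Lindqvist, Mendoza. So position 4.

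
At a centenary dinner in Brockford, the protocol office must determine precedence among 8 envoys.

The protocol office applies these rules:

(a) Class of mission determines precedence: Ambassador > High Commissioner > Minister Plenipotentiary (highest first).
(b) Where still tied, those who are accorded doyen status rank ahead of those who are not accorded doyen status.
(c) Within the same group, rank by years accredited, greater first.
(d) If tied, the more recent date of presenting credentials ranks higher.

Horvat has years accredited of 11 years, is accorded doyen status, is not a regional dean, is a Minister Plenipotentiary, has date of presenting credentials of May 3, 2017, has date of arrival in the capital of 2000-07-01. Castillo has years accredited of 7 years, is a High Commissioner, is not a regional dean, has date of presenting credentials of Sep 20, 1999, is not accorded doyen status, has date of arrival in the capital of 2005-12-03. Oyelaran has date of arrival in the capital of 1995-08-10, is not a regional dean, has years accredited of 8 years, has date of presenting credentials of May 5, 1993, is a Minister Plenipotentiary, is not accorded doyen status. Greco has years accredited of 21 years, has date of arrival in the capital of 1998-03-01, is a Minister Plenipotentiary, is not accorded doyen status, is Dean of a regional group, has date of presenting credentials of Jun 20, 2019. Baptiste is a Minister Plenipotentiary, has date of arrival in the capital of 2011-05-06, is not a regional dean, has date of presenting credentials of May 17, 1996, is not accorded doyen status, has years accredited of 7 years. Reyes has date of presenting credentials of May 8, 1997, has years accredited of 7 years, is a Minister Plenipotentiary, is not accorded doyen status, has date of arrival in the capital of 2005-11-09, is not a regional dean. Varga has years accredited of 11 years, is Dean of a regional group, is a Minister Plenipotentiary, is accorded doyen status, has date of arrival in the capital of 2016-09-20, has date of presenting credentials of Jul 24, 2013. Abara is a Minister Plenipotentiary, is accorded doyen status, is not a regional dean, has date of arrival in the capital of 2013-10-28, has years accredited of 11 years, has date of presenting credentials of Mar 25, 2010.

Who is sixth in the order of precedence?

Oyelaran

By class of mission: Castillo (High Commissioner); then Horvat, Varga, Abara, Greco, Oyelaran, Reyes and Baptiste (Minister Plenipotentiary).
Among Horvat, Varga, Abara, Greco, Oyelaran, Reyes and Baptiste, accorded doyen status before not accorded doyen status: Horvat, Varga and Abara (accorded doyen status) before Greco, Oyelaran, Reyes and Baptiste (not accorded doyen status).
Horvat, Varga and Abara all have years accredited 11 years, so the next rule applies.
Among Horvat, Varga and Abara, by date of presenting credentials (later first): Horvat (May 3, 2017) before Varga (Jul 24, 2013) before Abara (Mar 25, 2010).
Among Greco, Oyelaran, Reyes and Baptiste, by years accredited (higher first): Greco (21 years) before Oyelaran (8 years) before Reyes and Baptiste (7 years).
Among Reyes and Baptiste, by date of presenting credentials (later first): Reyes (May 8, 1997) before Baptiste (May 17, 1996).
Order: Castillo, Horvat, Varga, Abara, Greco, Oyelaran, Reyes, Baptiste.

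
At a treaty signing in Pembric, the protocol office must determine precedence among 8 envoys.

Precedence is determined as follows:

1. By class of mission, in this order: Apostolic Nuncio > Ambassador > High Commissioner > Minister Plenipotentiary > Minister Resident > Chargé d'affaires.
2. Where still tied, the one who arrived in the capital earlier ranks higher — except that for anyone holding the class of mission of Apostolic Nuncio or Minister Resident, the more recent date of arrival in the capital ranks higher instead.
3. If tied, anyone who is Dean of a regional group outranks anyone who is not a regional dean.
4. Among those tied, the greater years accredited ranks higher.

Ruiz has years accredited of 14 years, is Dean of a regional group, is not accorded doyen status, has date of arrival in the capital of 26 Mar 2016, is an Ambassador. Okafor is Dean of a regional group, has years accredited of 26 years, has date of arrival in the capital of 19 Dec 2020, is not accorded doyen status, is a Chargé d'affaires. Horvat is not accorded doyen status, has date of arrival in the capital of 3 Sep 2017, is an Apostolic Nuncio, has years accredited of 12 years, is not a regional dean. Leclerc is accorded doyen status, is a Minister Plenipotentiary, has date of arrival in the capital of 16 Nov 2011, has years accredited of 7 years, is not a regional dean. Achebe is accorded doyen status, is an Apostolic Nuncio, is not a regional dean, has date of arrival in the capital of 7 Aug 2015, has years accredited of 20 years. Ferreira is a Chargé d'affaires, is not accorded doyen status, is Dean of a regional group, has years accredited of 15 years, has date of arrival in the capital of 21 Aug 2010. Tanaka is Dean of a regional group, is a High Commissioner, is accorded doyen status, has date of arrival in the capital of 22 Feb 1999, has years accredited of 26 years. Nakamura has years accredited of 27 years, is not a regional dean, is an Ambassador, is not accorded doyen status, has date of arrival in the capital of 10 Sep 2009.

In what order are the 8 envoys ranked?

Horvat, Achebe, Nakamura, Ruiz, Tanaka, Leclerc, Ferreira, Okafor

By class of mission: Horvat and Achebe (Apostolic Nuncio); then Nakamura and Ruiz (Ambassador); then Tanaka (High Commissioner); then Leclerc (Minister Plenipotentiary); then Ferreira and Okafor (Chargé d'affaires).
Among Horvat and Achebe, by date of arrival in the capital (later first) (reversed rule for this group): Horvat (3 Sep 2017) before Achebe (7 Aug 2015).
Among Nakamura and Ruiz, by date of arrival in the capital (earlier first): Nakamura (10 Sep 2009) before Ruiz (26 Mar 2016).
Among Ferreira and Okafor, by date of arrival in the capital (earlier first): Ferreira (21 Aug 2010) before Okafor (19 Dec 2020).
Full order: Horvat, Achebe, Nakamura, Ruiz, Tanaka, Leclerc, Ferreira, Okafor.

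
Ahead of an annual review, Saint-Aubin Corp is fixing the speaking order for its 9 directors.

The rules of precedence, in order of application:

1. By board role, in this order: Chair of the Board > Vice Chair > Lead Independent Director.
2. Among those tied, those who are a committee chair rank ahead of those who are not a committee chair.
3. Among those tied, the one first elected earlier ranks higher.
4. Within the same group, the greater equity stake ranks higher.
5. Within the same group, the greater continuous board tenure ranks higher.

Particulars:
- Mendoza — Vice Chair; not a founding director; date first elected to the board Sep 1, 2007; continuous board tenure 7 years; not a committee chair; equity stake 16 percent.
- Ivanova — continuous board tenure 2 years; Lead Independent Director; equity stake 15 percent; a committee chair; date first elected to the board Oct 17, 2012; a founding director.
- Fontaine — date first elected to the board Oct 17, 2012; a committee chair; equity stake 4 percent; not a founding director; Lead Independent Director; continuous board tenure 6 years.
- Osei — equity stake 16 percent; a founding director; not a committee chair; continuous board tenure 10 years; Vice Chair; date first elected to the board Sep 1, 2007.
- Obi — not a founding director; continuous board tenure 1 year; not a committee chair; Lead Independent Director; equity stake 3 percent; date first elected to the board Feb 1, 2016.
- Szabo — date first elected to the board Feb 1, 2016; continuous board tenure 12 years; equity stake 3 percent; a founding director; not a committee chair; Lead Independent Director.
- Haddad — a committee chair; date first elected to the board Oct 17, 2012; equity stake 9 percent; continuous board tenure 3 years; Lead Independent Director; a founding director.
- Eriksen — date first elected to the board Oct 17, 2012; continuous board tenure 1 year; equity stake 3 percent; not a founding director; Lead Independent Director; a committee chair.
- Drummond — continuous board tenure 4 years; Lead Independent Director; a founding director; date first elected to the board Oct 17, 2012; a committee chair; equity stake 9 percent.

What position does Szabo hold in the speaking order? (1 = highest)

8

By board role: Osei and Mendoza (Vice Chair); then Ivanova, Drummond, Haddad, Fontaine, Eriksen, Szabo and Obi (Lead Independent Director).
Osei and Mendoza are each not a committee chair, so the next rule applies.
Osei and Mendoza both have date first elected to the board Sep 1, 2007, so the next rule applies.
Osei and Mendoza both have equity stake 16 percent, so the next rule applies.
Among Osei and Mendoza, by continuous board tenure (higher first): Osei (10 years) before Mendoza (7 years).
Among Ivanova, Drummond, Haddad, Fontaine, Eriksen, Szabo and Obi, a committee chair before not a committee chair: Ivanova, Drummond, Haddad, Fontaine and Eriksen (a committee chair) before Szabo and Obi (not a committee chair).
Ivanova, Drummond, Haddad, Fontaine and Eriksen all have date first elected to the board Oct 17, 2012, so the next rule applies.
Among Ivanova, Drummond, Haddad, Fontaine and Eriksen, by equity stake (higher first): Ivanova (15 percent) before Drummond and Haddad (9 percent) before Fontaine (4 percent) before Eriksen (3 percent).
Among Drummond and Haddad, by continuous board tenure (higher first): Drummond (4 years) before Haddad (3 years).
Szabo and Obi both have date first elected to the board Feb 1, 2016, so the next rule applies.
Szabo and Obi both have equity stake 3 percent, so the next rule applies.
Among Szabo and Obi, by continuous board tenure (higher first): Szabo (12 years) before Obi (1 year).
Order: Osei, Mendoza, Ivanova, Drummond, Haddad, Fontaine, Eriksen, Szabo, Obi. So position 8.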